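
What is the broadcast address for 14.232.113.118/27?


Network: 14.232.113.96/27
Host bits = 5
Set all host bits to 1:
Broadcast: 14.232.113.127


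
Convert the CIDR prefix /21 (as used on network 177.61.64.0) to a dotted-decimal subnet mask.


/21 means 21 network bits, 11 host bits
Binary: 11111111111111111111100000000000
Mask: 255.255.248.0


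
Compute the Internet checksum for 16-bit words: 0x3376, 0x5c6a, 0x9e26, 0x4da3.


Sum all words (with carry folding):
+ 0x3376 = 0x3376
+ 0x5c6a = 0x8fe0
+ 0x9e26 = 0x2e07
+ 0x4da3 = 0x7baa
One's complement: ~0x7baa
Checksum = 0x8455


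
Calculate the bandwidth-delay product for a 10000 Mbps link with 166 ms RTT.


BDP = bandwidth * RTT
= 10000 Mbps * 166 ms
= 10000 * 1e6 * 166 / 1000 bits
= 1660000000 bits
= 207500000 bytes
= 202636.7188 KB
BDP = 1660000000 bits (207500000 bytes)


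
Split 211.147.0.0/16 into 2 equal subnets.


New prefix = 16 + 1 = 17
Each subnet has 32768 addresses
  211.147.0.0/17
  211.147.128.0/17
Subnets: 211.147.0.0/17, 211.147.128.0/17


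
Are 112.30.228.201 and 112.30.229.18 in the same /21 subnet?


Mask: 255.255.248.0
112.30.228.201 AND mask = 112.30.224.0
112.30.229.18 AND mask = 112.30.224.0
Yes, same subnet (112.30.224.0)


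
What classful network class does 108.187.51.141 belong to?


First octet: 108
Binary: 01101100
0xxxxxxx -> Class A (1-126)
Class A, default mask 255.0.0.0 (/8)


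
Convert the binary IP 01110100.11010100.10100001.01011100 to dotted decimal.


01110100 = 116
11010100 = 212
10100001 = 161
01011100 = 92
IP: 116.212.161.92


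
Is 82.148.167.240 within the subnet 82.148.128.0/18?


Subnet network: 82.148.128.0
Test IP AND mask: 82.148.128.0
Yes, 82.148.167.240 is in 82.148.128.0/18


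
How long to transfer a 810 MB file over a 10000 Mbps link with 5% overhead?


Effective throughput = 10000 * (1 - 5/100) = 9500 Mbps
File size in Mb = 810 * 8 = 6480 Mb
Time = 6480 / 9500
Time = 0.6821 seconds


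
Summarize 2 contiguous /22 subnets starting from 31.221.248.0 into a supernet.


Original prefix: /22
Number of subnets: 2 = 2^1
New prefix = 22 - 1 = 21
Supernet: 31.221.248.0/21


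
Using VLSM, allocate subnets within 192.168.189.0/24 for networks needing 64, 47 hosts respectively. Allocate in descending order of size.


64 hosts -> /25 (126 usable): 192.168.189.0/25
47 hosts -> /26 (62 usable): 192.168.189.128/26
Allocation: 192.168.189.0/25 (64 hosts, 126 usable); 192.168.189.128/26 (47 hosts, 62 usable)


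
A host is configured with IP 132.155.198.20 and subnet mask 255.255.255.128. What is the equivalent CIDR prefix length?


Binary: 11111111.11111111.11111111.10000000
Count leading 1s
Prefix: /25


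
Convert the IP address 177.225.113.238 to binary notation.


177 = 10110001
225 = 11100001
113 = 01110001
238 = 11101110
Binary: 10110001.11100001.01110001.11101110


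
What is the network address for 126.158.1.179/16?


IP:   01111110.10011110.00000001.10110011
Mask: 11111111.11111111.00000000.00000000
AND operation:
Net:  01111110.10011110.00000000.00000000
Network: 126.158.0.0/16


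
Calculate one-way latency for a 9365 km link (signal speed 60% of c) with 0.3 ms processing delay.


Speed = 0.6 * 3e5 km/s = 180000 km/s
Propagation delay = 9365 / 180000 = 0.052 s = 52.0278 ms
Processing delay = 0.3 ms
Total one-way latency = 52.3278 ms


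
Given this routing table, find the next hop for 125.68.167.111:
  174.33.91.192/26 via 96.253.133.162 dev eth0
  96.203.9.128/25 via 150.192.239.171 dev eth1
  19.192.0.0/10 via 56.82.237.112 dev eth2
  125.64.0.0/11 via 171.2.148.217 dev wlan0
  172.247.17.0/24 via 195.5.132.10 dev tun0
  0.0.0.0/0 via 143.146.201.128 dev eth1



Longest prefix match for 125.68.167.111:
  /26 174.33.91.192: no
  /25 96.203.9.128: no
  /10 19.192.0.0: no
  /11 125.64.0.0: MATCH
  /24 172.247.17.0: no
  /0 0.0.0.0: MATCH
Selected: next-hop 171.2.148.217 via wlan0 (matched /11)


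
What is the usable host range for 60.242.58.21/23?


Network: 60.242.58.0
Broadcast: 60.242.59.255
First usable = network + 1
Last usable = broadcast - 1
Range: 60.242.58.1 to 60.242.59.254


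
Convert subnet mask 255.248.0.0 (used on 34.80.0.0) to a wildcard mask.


Subnet mask: 255.248.0.0
Wildcard = 255.255.255.255 - subnet mask
255 - 255 = 0
255 - 248 = 7
255 - 0 = 255
255 - 0 = 255
Wildcard: 0.7.255.255


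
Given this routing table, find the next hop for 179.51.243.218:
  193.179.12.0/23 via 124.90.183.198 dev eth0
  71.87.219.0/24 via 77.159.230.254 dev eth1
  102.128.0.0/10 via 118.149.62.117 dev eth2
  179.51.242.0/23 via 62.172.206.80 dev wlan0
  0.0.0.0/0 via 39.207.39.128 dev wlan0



Longest prefix match for 179.51.243.218:
  /23 193.179.12.0: no
  /24 71.87.219.0: no
  /10 102.128.0.0: no
  /23 179.51.242.0: MATCH
  /0 0.0.0.0: MATCH
Selected: next-hop 62.172.206.80 via wlan0 (matched /23)


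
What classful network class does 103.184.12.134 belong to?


First octet: 103
Binary: 01100111
0xxxxxxx -> Class A (1-126)
Class A, default mask 255.0.0.0 (/8)


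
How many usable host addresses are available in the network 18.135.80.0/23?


Host bits = 32 - 23 = 9
Total addresses = 2^9 = 512
Usable = total - 2 (network and broadcast)
Usable hosts: 510


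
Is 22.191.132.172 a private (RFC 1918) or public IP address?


RFC 1918 private ranges:
  10.0.0.0/8 (10.0.0.0 - 10.255.255.255)
  172.16.0.0/12 (172.16.0.0 - 172.31.255.255)
  192.168.0.0/16 (192.168.0.0 - 192.168.255.255)
Public (not in any RFC 1918 range)


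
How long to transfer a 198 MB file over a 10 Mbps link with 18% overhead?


Effective throughput = 10 * (1 - 18/100) = 8.2 Mbps
File size in Mb = 198 * 8 = 1584 Mb
Time = 1584 / 8.2
Time = 193.1707 seconds


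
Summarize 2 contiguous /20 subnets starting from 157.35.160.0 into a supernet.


Original prefix: /20
Number of subnets: 2 = 2^1
New prefix = 20 - 1 = 19
Supernet: 157.35.160.0/19


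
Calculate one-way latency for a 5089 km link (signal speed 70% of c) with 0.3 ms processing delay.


Speed = 0.7 * 3e5 km/s = 210000 km/s
Propagation delay = 5089 / 210000 = 0.0242 s = 24.2333 ms
Processing delay = 0.3 ms
Total one-way latency = 24.5333 ms


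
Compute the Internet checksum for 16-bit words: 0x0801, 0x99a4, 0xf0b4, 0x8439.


Sum all words (with carry folding):
+ 0x0801 = 0x0801
+ 0x99a4 = 0xa1a5
+ 0xf0b4 = 0x925a
+ 0x8439 = 0x1694
One's complement: ~0x1694
Checksum = 0xe96b


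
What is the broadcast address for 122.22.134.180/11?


Network: 122.0.0.0/11
Host bits = 21
Set all host bits to 1:
Broadcast: 122.31.255.255


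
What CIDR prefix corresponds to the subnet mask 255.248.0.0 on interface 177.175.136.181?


Binary: 11111111.11111000.00000000.00000000
Count leading 1s
Prefix: /13


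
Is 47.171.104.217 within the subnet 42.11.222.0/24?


Subnet network: 42.11.222.0
Test IP AND mask: 47.171.104.0
No, 47.171.104.217 is not in 42.11.222.0/24


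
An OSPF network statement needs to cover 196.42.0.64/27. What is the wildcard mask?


Subnet mask: 255.255.255.224
Wildcard = 255.255.255.255 - subnet mask
255 - 255 = 0
255 - 255 = 0
255 - 255 = 0
255 - 224 = 31
Wildcard: 0.0.0.31


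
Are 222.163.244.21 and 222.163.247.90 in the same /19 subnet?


Mask: 255.255.224.0
222.163.244.21 AND mask = 222.163.224.0
222.163.247.90 AND mask = 222.163.224.0
Yes, same subnet (222.163.224.0)


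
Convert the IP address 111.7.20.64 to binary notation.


111 = 01101111
7 = 00000111
20 = 00010100
64 = 01000000
Binary: 01101111.00000111.00010100.01000000


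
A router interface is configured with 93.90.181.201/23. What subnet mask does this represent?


/23 means 23 network bits, 9 host bits
Binary: 11111111111111111111111000000000
Mask: 255.255.254.0


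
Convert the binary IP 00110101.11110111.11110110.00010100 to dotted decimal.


00110101 = 53
11110111 = 247
11110110 = 246
00010100 = 20
IP: 53.247.246.20


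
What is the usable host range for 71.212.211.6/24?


Network: 71.212.211.0
Broadcast: 71.212.211.255
First usable = network + 1
Last usable = broadcast - 1
Range: 71.212.211.1 to 71.212.211.254


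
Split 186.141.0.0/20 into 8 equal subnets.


New prefix = 20 + 3 = 23
Each subnet has 512 addresses
  186.141.0.0/23
  186.141.2.0/23
  186.141.4.0/23
  186.141.6.0/23
  186.141.8.0/23
  186.141.10.0/23
  186.141.12.0/23
  186.141.14.0/23
Subnets: 186.141.0.0/23, 186.141.2.0/23, 186.141.4.0/23, 186.141.6.0/23, 186.141.8.0/23, 186.141.10.0/23, 186.141.12.0/23, 186.141.14.0/23


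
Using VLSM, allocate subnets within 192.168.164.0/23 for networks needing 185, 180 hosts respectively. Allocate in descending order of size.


185 hosts -> /24 (254 usable): 192.168.164.0/24
180 hosts -> /24 (254 usable): 192.168.165.0/24
Allocation: 192.168.164.0/24 (185 hosts, 254 usable); 192.168.165.0/24 (180 hosts, 254 usable)


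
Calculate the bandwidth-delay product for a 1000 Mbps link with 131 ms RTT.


BDP = bandwidth * RTT
= 1000 Mbps * 131 ms
= 1000 * 1e6 * 131 / 1000 bits
= 131000000 bits
= 16375000 bytes
= 15991.2109 KB
BDP = 131000000 bits (16375000 bytes)


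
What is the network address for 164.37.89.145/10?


IP:   10100100.00100101.01011001.10010001
Mask: 11111111.11000000.00000000.00000000
AND operation:
Net:  10100100.00000000.00000000.00000000
Network: 164.0.0.0/10


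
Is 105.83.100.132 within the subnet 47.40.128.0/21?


Subnet network: 47.40.128.0
Test IP AND mask: 105.83.96.0
No, 105.83.100.132 is not in 47.40.128.0/21


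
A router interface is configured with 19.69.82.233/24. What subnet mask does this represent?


/24 means 24 network bits, 8 host bits
Binary: 11111111111111111111111100000000
Mask: 255.255.255.0


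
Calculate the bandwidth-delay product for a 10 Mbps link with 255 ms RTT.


BDP = bandwidth * RTT
= 10 Mbps * 255 ms
= 10 * 1e6 * 255 / 1000 bits
= 2550000 bits
= 318750 bytes
= 311.2793 KB
BDP = 2550000 bits (318750 bytes)


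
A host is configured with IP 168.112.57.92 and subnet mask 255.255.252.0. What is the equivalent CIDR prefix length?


Binary: 11111111.11111111.11111100.00000000
Count leading 1s
Prefix: /22


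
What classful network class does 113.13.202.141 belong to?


First octet: 113
Binary: 01110001
0xxxxxxx -> Class A (1-126)
Class A, default mask 255.0.0.0 (/8)


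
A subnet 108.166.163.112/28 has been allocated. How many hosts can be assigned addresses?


Host bits = 32 - 28 = 4
Total addresses = 2^4 = 16
Usable = total - 2 (network and broadcast)
Usable hosts: 14


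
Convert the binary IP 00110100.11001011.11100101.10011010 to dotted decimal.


00110100 = 52
11001011 = 203
11100101 = 229
10011010 = 154
IP: 52.203.229.154


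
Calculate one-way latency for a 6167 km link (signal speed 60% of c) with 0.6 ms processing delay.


Speed = 0.6 * 3e5 km/s = 180000 km/s
Propagation delay = 6167 / 180000 = 0.0343 s = 34.2611 ms
Processing delay = 0.6 ms
Total one-way latency = 34.8611 ms


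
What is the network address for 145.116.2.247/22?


IP:   10010001.01110100.00000010.11110111
Mask: 11111111.11111111.11111100.00000000
AND operation:
Net:  10010001.01110100.00000000.00000000
Network: 145.116.0.0/22


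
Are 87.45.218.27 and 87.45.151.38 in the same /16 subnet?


Mask: 255.255.0.0
87.45.218.27 AND mask = 87.45.0.0
87.45.151.38 AND mask = 87.45.0.0
Yes, same subnet (87.45.0.0)


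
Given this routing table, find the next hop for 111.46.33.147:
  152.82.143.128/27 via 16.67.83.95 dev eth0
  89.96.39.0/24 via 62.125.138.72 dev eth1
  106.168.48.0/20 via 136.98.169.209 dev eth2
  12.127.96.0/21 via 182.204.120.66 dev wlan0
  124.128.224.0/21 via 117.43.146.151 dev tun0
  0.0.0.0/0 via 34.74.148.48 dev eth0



Longest prefix match for 111.46.33.147:
  /27 152.82.143.128: no
  /24 89.96.39.0: no
  /20 106.168.48.0: no
  /21 12.127.96.0: no
  /21 124.128.224.0: no
  /0 0.0.0.0: MATCH
Selected: next-hop 34.74.148.48 via eth0 (matched /0)


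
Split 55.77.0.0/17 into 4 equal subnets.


New prefix = 17 + 2 = 19
Each subnet has 8192 addresses
  55.77.0.0/19
  55.77.32.0/19
  55.77.64.0/19
  55.77.96.0/19
Subnets: 55.77.0.0/19, 55.77.32.0/19, 55.77.64.0/19, 55.77.96.0/19


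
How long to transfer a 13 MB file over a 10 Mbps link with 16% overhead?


Effective throughput = 10 * (1 - 16/100) = 8.4 Mbps
File size in Mb = 13 * 8 = 104 Mb
Time = 104 / 8.4
Time = 12.381 seconds


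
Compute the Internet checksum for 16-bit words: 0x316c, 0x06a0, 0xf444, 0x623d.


Sum all words (with carry folding):
+ 0x316c = 0x316c
+ 0x06a0 = 0x380c
+ 0xf444 = 0x2c51
+ 0x623d = 0x8e8e
One's complement: ~0x8e8e
Checksum = 0x7171


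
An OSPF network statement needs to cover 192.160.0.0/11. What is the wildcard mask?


Subnet mask: 255.224.0.0
Wildcard = 255.255.255.255 - subnet mask
255 - 255 = 0
255 - 224 = 31
255 - 0 = 255
255 - 0 = 255
Wildcard: 0.31.255.255


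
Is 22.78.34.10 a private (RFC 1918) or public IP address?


RFC 1918 private ranges:
  10.0.0.0/8 (10.0.0.0 - 10.255.255.255)
  172.16.0.0/12 (172.16.0.0 - 172.31.255.255)
  192.168.0.0/16 (192.168.0.0 - 192.168.255.255)
Public (not in any RFC 1918 range)


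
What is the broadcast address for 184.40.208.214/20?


Network: 184.40.208.0/20
Host bits = 12
Set all host bits to 1:
Broadcast: 184.40.223.255


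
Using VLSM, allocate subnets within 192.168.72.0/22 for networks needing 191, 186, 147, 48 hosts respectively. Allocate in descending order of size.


191 hosts -> /24 (254 usable): 192.168.72.0/24
186 hosts -> /24 (254 usable): 192.168.73.0/24
147 hosts -> /24 (254 usable): 192.168.74.0/24
48 hosts -> /26 (62 usable): 192.168.75.0/26
Allocation: 192.168.72.0/24 (191 hosts, 254 usable); 192.168.73.0/24 (186 hosts, 254 usable); 192.168.74.0/24 (147 hosts, 254 usable); 192.168.75.0/26 (48 hosts, 62 usable)


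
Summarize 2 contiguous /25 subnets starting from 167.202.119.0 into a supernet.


Original prefix: /25
Number of subnets: 2 = 2^1
New prefix = 25 - 1 = 24
Supernet: 167.202.119.0/24


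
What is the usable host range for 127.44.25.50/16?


Network: 127.44.0.0
Broadcast: 127.44.255.255
First usable = network + 1
Last usable = broadcast - 1
Range: 127.44.0.1 to 127.44.255.254


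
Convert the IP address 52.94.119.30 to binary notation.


52 = 00110100
94 = 01011110
119 = 01110111
30 = 00011110
Binary: 00110100.01011110.01110111.00011110


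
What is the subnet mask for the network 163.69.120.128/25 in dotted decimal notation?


/25 means 25 network bits, 7 host bits
Binary: 11111111111111111111111110000000
Mask: 255.255.255.128


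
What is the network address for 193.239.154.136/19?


IP:   11000001.11101111.10011010.10001000
Mask: 11111111.11111111.11100000.00000000
AND operation:
Net:  11000001.11101111.10000000.00000000
Network: 193.239.128.0/19


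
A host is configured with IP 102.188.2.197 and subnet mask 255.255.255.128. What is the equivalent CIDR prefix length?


Binary: 11111111.11111111.11111111.10000000
Count leading 1s
Prefix: /25


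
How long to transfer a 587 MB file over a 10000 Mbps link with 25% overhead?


Effective throughput = 10000 * (1 - 25/100) = 7500 Mbps
File size in Mb = 587 * 8 = 4696 Mb
Time = 4696 / 7500
Time = 0.6261 seconds


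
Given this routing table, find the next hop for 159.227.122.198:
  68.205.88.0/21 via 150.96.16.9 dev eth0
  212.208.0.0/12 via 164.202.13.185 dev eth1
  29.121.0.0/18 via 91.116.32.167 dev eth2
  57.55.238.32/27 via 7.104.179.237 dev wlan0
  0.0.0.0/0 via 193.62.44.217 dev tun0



Longest prefix match for 159.227.122.198:
  /21 68.205.88.0: no
  /12 212.208.0.0: no
  /18 29.121.0.0: no
  /27 57.55.238.32: no
  /0 0.0.0.0: MATCH
Selected: next-hop 193.62.44.217 via tun0 (matched /0)


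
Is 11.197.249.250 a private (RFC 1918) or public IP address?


RFC 1918 private ranges:
  10.0.0.0/8 (10.0.0.0 - 10.255.255.255)
  172.16.0.0/12 (172.16.0.0 - 172.31.255.255)
  192.168.0.0/16 (192.168.0.0 - 192.168.255.255)
Public (not in any RFC 1918 range)


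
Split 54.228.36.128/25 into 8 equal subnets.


New prefix = 25 + 3 = 28
Each subnet has 16 addresses
  54.228.36.128/28
  54.228.36.144/28
  54.228.36.160/28
  54.228.36.176/28
  54.228.36.192/28
  54.228.36.208/28
  54.228.36.224/28
  54.228.36.240/28
Subnets: 54.228.36.128/28, 54.228.36.144/28, 54.228.36.160/28, 54.228.36.176/28, 54.228.36.192/28, 54.228.36.208/28, 54.228.36.224/28, 54.228.36.240/28


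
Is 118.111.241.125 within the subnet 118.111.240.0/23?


Subnet network: 118.111.240.0
Test IP AND mask: 118.111.240.0
Yes, 118.111.241.125 is in 118.111.240.0/23


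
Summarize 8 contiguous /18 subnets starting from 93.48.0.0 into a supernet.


Original prefix: /18
Number of subnets: 8 = 2^3
New prefix = 18 - 3 = 15
Supernet: 93.48.0.0/15


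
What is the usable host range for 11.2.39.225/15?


Network: 11.2.0.0
Broadcast: 11.3.255.255
First usable = network + 1
Last usable = broadcast - 1
Range: 11.2.0.1 to 11.3.255.254


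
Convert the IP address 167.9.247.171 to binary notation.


167 = 10100111
9 = 00001001
247 = 11110111
171 = 10101011
Binary: 10100111.00001001.11110111.10101011


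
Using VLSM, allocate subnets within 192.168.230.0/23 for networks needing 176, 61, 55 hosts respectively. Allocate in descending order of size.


176 hosts -> /24 (254 usable): 192.168.230.0/24
61 hosts -> /26 (62 usable): 192.168.231.0/26
55 hosts -> /26 (62 usable): 192.168.231.64/26
Allocation: 192.168.230.0/24 (176 hosts, 254 usable); 192.168.231.0/26 (61 hosts, 62 usable); 192.168.231.64/26 (55 hosts, 62 usable)


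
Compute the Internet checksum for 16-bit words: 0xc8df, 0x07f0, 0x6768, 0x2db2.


Sum all words (with carry folding):
+ 0xc8df = 0xc8df
+ 0x07f0 = 0xd0cf
+ 0x6768 = 0x3838
+ 0x2db2 = 0x65ea
One's complement: ~0x65ea
Checksum = 0x9a15


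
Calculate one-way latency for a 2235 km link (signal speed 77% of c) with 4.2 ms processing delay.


Speed = 0.77 * 3e5 km/s = 231000 km/s
Propagation delay = 2235 / 231000 = 0.0097 s = 9.6753 ms
Processing delay = 4.2 ms
Total one-way latency = 13.8753 ms


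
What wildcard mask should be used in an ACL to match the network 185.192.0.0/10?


Subnet mask: 255.192.0.0
Wildcard = 255.255.255.255 - subnet mask
255 - 255 = 0
255 - 192 = 63
255 - 0 = 255
255 - 0 = 255
Wildcard: 0.63.255.255


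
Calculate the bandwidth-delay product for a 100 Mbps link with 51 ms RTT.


BDP = bandwidth * RTT
= 100 Mbps * 51 ms
= 100 * 1e6 * 51 / 1000 bits
= 5100000 bits
= 637500 bytes
= 622.5586 KB
BDP = 5100000 bits (637500 bytes)


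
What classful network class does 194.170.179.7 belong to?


First octet: 194
Binary: 11000010
110xxxxx -> Class C (192-223)
Class C, default mask 255.255.255.0 (/24)


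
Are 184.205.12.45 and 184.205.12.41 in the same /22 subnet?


Mask: 255.255.252.0
184.205.12.45 AND mask = 184.205.12.0
184.205.12.41 AND mask = 184.205.12.0
Yes, same subnet (184.205.12.0)


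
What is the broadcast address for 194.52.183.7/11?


Network: 194.32.0.0/11
Host bits = 21
Set all host bits to 1:
Broadcast: 194.63.255.255


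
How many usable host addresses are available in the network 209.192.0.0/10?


Host bits = 32 - 10 = 22
Total addresses = 2^22 = 4194304
Usable = total - 2 (network and broadcast)
Usable hosts: 4194302


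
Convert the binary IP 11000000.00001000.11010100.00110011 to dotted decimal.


11000000 = 192
00001000 = 8
11010100 = 212
00110011 = 51
IP: 192.8.212.51


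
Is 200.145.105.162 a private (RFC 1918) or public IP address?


RFC 1918 private ranges:
  10.0.0.0/8 (10.0.0.0 - 10.255.255.255)
  172.16.0.0/12 (172.16.0.0 - 172.31.255.255)
  192.168.0.0/16 (192.168.0.0 - 192.168.255.255)
Public (not in any RFC 1918 range)


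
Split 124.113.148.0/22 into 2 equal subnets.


New prefix = 22 + 1 = 23
Each subnet has 512 addresses
  124.113.148.0/23
  124.113.150.0/23
Subnets: 124.113.148.0/23, 124.113.150.0/23


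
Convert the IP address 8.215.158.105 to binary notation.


8 = 00001000
215 = 11010111
158 = 10011110
105 = 01101001
Binary: 00001000.11010111.10011110.01101001


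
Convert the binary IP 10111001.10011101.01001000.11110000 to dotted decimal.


10111001 = 185
10011101 = 157
01001000 = 72
11110000 = 240
IP: 185.157.72.240


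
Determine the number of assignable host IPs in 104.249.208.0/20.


Host bits = 32 - 20 = 12
Total addresses = 2^12 = 4096
Usable = total - 2 (network and broadcast)
Usable hosts: 4094


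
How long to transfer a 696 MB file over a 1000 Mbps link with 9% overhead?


Effective throughput = 1000 * (1 - 9/100) = 910 Mbps
File size in Mb = 696 * 8 = 5568 Mb
Time = 5568 / 910
Time = 6.1187 seconds


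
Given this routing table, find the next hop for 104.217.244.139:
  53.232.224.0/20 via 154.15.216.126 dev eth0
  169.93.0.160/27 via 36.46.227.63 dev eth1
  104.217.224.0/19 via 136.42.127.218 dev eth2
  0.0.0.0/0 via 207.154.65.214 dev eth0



Longest prefix match for 104.217.244.139:
  /20 53.232.224.0: no
  /27 169.93.0.160: no
  /19 104.217.224.0: MATCH
  /0 0.0.0.0: MATCH
Selected: next-hop 136.42.127.218 via eth2 (matched /19)


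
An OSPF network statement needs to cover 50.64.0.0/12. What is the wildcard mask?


Subnet mask: 255.240.0.0
Wildcard = 255.255.255.255 - subnet mask
255 - 255 = 0
255 - 240 = 15
255 - 0 = 255
255 - 0 = 255
Wildcard: 0.15.255.255


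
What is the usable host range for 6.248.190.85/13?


Network: 6.248.0.0
Broadcast: 6.255.255.255
First usable = network + 1
Last usable = broadcast - 1
Range: 6.248.0.1 to 6.255.255.254


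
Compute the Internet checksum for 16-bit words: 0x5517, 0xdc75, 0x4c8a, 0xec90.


Sum all words (with carry folding):
+ 0x5517 = 0x5517
+ 0xdc75 = 0x318d
+ 0x4c8a = 0x7e17
+ 0xec90 = 0x6aa8
One's complement: ~0x6aa8
Checksum = 0x9557


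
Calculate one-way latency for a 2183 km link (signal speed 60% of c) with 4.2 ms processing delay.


Speed = 0.6 * 3e5 km/s = 180000 km/s
Propagation delay = 2183 / 180000 = 0.0121 s = 12.1278 ms
Processing delay = 4.2 ms
Total one-way latency = 16.3278 ms


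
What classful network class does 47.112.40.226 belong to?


First octet: 47
Binary: 00101111
0xxxxxxx -> Class A (1-126)
Class A, default mask 255.0.0.0 (/8)


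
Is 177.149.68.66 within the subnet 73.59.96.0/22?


Subnet network: 73.59.96.0
Test IP AND mask: 177.149.68.0
No, 177.149.68.66 is not in 73.59.96.0/22


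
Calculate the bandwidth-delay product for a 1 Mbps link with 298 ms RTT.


BDP = bandwidth * RTT
= 1 Mbps * 298 ms
= 1 * 1e6 * 298 / 1000 bits
= 298000 bits
= 37250 bytes
= 36.377 KB
BDP = 298000 bits (37250 bytes)


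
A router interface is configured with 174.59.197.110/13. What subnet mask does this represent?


/13 means 13 network bits, 19 host bits
Binary: 11111111111110000000000000000000
Mask: 255.248.0.0


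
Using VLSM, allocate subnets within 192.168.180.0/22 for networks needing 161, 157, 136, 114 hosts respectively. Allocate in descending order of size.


161 hosts -> /24 (254 usable): 192.168.180.0/24
157 hosts -> /24 (254 usable): 192.168.181.0/24
136 hosts -> /24 (254 usable): 192.168.182.0/24
114 hosts -> /25 (126 usable): 192.168.183.0/25
Allocation: 192.168.180.0/24 (161 hosts, 254 usable); 192.168.181.0/24 (157 hosts, 254 usable); 192.168.182.0/24 (136 hosts, 254 usable); 192.168.183.0/25 (114 hosts, 126 usable)


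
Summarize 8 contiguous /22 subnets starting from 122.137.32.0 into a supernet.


Original prefix: /22
Number of subnets: 8 = 2^3
New prefix = 22 - 3 = 19
Supernet: 122.137.32.0/19


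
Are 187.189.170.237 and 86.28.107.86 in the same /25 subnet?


Mask: 255.255.255.128
187.189.170.237 AND mask = 187.189.170.128
86.28.107.86 AND mask = 86.28.107.0
No, different subnets (187.189.170.128 vs 86.28.107.0)


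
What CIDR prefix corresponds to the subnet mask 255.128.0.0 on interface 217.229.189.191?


Binary: 11111111.10000000.00000000.00000000
Count leading 1s
Prefix: /9


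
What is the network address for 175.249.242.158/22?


IP:   10101111.11111001.11110010.10011110
Mask: 11111111.11111111.11111100.00000000
AND operation:
Net:  10101111.11111001.11110000.00000000
Network: 175.249.240.0/22


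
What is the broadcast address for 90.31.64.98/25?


Network: 90.31.64.0/25
Host bits = 7
Set all host bits to 1:
Broadcast: 90.31.64.127


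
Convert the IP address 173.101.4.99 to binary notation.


173 = 10101101
101 = 01100101
4 = 00000100
99 = 01100011
Binary: 10101101.01100101.00000100.01100011


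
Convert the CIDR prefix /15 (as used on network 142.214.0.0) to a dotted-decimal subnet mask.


/15 means 15 network bits, 17 host bits
Binary: 11111111111111100000000000000000
Mask: 255.254.0.0


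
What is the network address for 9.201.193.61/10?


IP:   00001001.11001001.11000001.00111101
Mask: 11111111.11000000.00000000.00000000
AND operation:
Net:  00001001.11000000.00000000.00000000
Network: 9.192.0.0/10


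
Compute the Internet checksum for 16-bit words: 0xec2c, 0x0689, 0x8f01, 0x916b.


Sum all words (with carry folding):
+ 0xec2c = 0xec2c
+ 0x0689 = 0xf2b5
+ 0x8f01 = 0x81b7
+ 0x916b = 0x1323
One's complement: ~0x1323
Checksum = 0xecdc


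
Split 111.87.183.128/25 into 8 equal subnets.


New prefix = 25 + 3 = 28
Each subnet has 16 addresses
  111.87.183.128/28
  111.87.183.144/28
  111.87.183.160/28
  111.87.183.176/28
  111.87.183.192/28
  111.87.183.208/28
  111.87.183.224/28
  111.87.183.240/28
Subnets: 111.87.183.128/28, 111.87.183.144/28, 111.87.183.160/28, 111.87.183.176/28, 111.87.183.192/28, 111.87.183.208/28, 111.87.183.224/28, 111.87.183.240/28


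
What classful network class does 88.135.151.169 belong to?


First octet: 88
Binary: 01011000
0xxxxxxx -> Class A (1-126)
Class A, default mask 255.0.0.0 (/8)


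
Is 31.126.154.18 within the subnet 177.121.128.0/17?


Subnet network: 177.121.128.0
Test IP AND mask: 31.126.128.0
No, 31.126.154.18 is not in 177.121.128.0/17


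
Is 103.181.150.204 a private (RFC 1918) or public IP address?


RFC 1918 private ranges:
  10.0.0.0/8 (10.0.0.0 - 10.255.255.255)
  172.16.0.0/12 (172.16.0.0 - 172.31.255.255)
  192.168.0.0/16 (192.168.0.0 - 192.168.255.255)
Public (not in any RFC 1918 range)


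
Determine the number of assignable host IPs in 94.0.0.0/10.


Host bits = 32 - 10 = 22
Total addresses = 2^22 = 4194304
Usable = total - 2 (network and broadcast)
Usable hosts: 4194302


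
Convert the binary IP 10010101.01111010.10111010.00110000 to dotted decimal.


10010101 = 149
01111010 = 122
10111010 = 186
00110000 = 48
IP: 149.122.186.48


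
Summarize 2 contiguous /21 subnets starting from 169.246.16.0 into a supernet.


Original prefix: /21
Number of subnets: 2 = 2^1
New prefix = 21 - 1 = 20
Supernet: 169.246.16.0/20


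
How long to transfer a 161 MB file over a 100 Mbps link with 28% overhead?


Effective throughput = 100 * (1 - 28/100) = 72 Mbps
File size in Mb = 161 * 8 = 1288 Mb
Time = 1288 / 72
Time = 17.8889 seconds


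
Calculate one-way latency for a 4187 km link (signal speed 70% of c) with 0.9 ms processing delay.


Speed = 0.7 * 3e5 km/s = 210000 km/s
Propagation delay = 4187 / 210000 = 0.0199 s = 19.9381 ms
Processing delay = 0.9 ms
Total one-way latency = 20.8381 ms


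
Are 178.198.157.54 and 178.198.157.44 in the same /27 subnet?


Mask: 255.255.255.224
178.198.157.54 AND mask = 178.198.157.32
178.198.157.44 AND mask = 178.198.157.32
Yes, same subnet (178.198.157.32)


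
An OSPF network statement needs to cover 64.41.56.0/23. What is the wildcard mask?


Subnet mask: 255.255.254.0
Wildcard = 255.255.255.255 - subnet mask
255 - 255 = 0
255 - 255 = 0
255 - 254 = 1
255 - 0 = 255
Wildcard: 0.0.1.255


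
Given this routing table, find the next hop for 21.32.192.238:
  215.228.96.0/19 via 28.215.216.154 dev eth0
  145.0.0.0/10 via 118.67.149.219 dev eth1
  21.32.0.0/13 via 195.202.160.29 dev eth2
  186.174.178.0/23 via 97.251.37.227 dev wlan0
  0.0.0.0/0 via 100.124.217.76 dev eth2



Longest prefix match for 21.32.192.238:
  /19 215.228.96.0: no
  /10 145.0.0.0: no
  /13 21.32.0.0: MATCH
  /23 186.174.178.0: no
  /0 0.0.0.0: MATCH
Selected: next-hop 195.202.160.29 via eth2 (matched /13)


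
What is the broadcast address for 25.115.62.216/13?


Network: 25.112.0.0/13
Host bits = 19
Set all host bits to 1:
Broadcast: 25.119.255.255


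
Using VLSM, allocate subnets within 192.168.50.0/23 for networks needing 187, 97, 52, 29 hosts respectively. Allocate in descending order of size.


187 hosts -> /24 (254 usable): 192.168.50.0/24
97 hosts -> /25 (126 usable): 192.168.51.0/25
52 hosts -> /26 (62 usable): 192.168.51.128/26
29 hosts -> /27 (30 usable): 192.168.51.192/27
Allocation: 192.168.50.0/24 (187 hosts, 254 usable); 192.168.51.0/25 (97 hosts, 126 usable); 192.168.51.128/26 (52 hosts, 62 usable); 192.168.51.192/27 (29 hosts, 30 usable)


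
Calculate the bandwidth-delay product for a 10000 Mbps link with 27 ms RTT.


BDP = bandwidth * RTT
= 10000 Mbps * 27 ms
= 10000 * 1e6 * 27 / 1000 bits
= 270000000 bits
= 33750000 bytes
= 32958.9844 KB
BDP = 270000000 bits (33750000 bytes)


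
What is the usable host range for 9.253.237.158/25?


Network: 9.253.237.128
Broadcast: 9.253.237.255
First usable = network + 1
Last usable = broadcast - 1
Range: 9.253.237.129 to 9.253.237.254


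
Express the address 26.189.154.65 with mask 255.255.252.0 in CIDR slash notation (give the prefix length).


Binary: 11111111.11111111.11111100.00000000
Count leading 1s
Prefix: /22


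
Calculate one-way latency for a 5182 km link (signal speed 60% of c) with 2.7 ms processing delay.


Speed = 0.6 * 3e5 km/s = 180000 km/s
Propagation delay = 5182 / 180000 = 0.0288 s = 28.7889 ms
Processing delay = 2.7 ms
Total one-way latency = 31.4889 ms


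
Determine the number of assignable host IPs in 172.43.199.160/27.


Host bits = 32 - 27 = 5
Total addresses = 2^5 = 32
Usable = total - 2 (network and broadcast)
Usable hosts: 30


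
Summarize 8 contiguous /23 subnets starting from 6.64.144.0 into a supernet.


Original prefix: /23
Number of subnets: 8 = 2^3
New prefix = 23 - 3 = 20
Supernet: 6.64.144.0/20


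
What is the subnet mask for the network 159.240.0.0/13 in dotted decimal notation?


/13 means 13 network bits, 19 host bits
Binary: 11111111111110000000000000000000
Mask: 255.248.0.0


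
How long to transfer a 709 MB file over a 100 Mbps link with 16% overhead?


Effective throughput = 100 * (1 - 16/100) = 84 Mbps
File size in Mb = 709 * 8 = 5672 Mb
Time = 5672 / 84
Time = 67.5238 seconds


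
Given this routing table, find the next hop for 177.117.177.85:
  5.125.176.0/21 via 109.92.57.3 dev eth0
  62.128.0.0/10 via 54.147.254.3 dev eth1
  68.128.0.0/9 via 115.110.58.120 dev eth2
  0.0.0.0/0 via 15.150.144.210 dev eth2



Longest prefix match for 177.117.177.85:
  /21 5.125.176.0: no
  /10 62.128.0.0: no
  /9 68.128.0.0: no
  /0 0.0.0.0: MATCH
Selected: next-hop 15.150.144.210 via eth2 (matched /0)


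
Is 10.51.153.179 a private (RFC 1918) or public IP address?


RFC 1918 private ranges:
  10.0.0.0/8 (10.0.0.0 - 10.255.255.255)
  172.16.0.0/12 (172.16.0.0 - 172.31.255.255)
  192.168.0.0/16 (192.168.0.0 - 192.168.255.255)
Private (in 10.0.0.0/8)


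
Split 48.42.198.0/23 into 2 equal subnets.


New prefix = 23 + 1 = 24
Each subnet has 256 addresses
  48.42.198.0/24
  48.42.199.0/24
Subnets: 48.42.198.0/24, 48.42.199.0/24


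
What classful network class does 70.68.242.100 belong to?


First octet: 70
Binary: 01000110
0xxxxxxx -> Class A (1-126)
Class A, default mask 255.0.0.0 (/8)


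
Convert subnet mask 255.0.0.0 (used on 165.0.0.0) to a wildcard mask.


Subnet mask: 255.0.0.0
Wildcard = 255.255.255.255 - subnet mask
255 - 255 = 0
255 - 0 = 255
255 - 0 = 255
255 - 0 = 255
Wildcard: 0.255.255.255


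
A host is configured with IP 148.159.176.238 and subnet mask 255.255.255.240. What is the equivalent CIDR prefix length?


Binary: 11111111.11111111.11111111.11110000
Count leading 1s
Prefix: /28


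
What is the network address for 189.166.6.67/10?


IP:   10111101.10100110.00000110.01000011
Mask: 11111111.11000000.00000000.00000000
AND operation:
Net:  10111101.10000000.00000000.00000000
Network: 189.128.0.0/10


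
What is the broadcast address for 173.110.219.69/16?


Network: 173.110.0.0/16
Host bits = 16
Set all host bits to 1:
Broadcast: 173.110.255.255


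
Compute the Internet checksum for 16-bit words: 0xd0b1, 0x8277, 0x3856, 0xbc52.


Sum all words (with carry folding):
+ 0xd0b1 = 0xd0b1
+ 0x8277 = 0x5329
+ 0x3856 = 0x8b7f
+ 0xbc52 = 0x47d2
One's complement: ~0x47d2
Checksum = 0xb82d


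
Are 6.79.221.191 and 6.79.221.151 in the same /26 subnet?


Mask: 255.255.255.192
6.79.221.191 AND mask = 6.79.221.128
6.79.221.151 AND mask = 6.79.221.128
Yes, same subnet (6.79.221.128)


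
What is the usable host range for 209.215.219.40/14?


Network: 209.212.0.0
Broadcast: 209.215.255.255
First usable = network + 1
Last usable = broadcast - 1
Range: 209.212.0.1 to 209.215.255.254


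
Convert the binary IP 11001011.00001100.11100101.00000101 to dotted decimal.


11001011 = 203
00001100 = 12
11100101 = 229
00000101 = 5
IP: 203.12.229.5


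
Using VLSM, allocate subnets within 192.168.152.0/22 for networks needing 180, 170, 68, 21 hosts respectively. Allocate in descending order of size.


180 hosts -> /24 (254 usable): 192.168.152.0/24
170 hosts -> /24 (254 usable): 192.168.153.0/24
68 hosts -> /25 (126 usable): 192.168.154.0/25
21 hosts -> /27 (30 usable): 192.168.154.128/27
Allocation: 192.168.152.0/24 (180 hosts, 254 usable); 192.168.153.0/24 (170 hosts, 254 usable); 192.168.154.0/25 (68 hosts, 126 usable); 192.168.154.128/27 (21 hosts, 30 usable)


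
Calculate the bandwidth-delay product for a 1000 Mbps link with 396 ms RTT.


BDP = bandwidth * RTT
= 1000 Mbps * 396 ms
= 1000 * 1e6 * 396 / 1000 bits
= 396000000 bits
= 49500000 bytes
= 48339.8438 KB
BDP = 396000000 bits (49500000 bytes)


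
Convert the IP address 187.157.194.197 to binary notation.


187 = 10111011
157 = 10011101
194 = 11000010
197 = 11000101
Binary: 10111011.10011101.11000010.11000101


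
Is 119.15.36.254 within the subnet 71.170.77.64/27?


Subnet network: 71.170.77.64
Test IP AND mask: 119.15.36.224
No, 119.15.36.254 is not in 71.170.77.64/27


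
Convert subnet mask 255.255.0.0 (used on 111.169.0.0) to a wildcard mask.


Subnet mask: 255.255.0.0
Wildcard = 255.255.255.255 - subnet mask
255 - 255 = 0
255 - 255 = 0
255 - 0 = 255
255 - 0 = 255
Wildcard: 0.0.255.255


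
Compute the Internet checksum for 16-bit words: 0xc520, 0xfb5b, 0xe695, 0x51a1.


Sum all words (with carry folding):
+ 0xc520 = 0xc520
+ 0xfb5b = 0xc07c
+ 0xe695 = 0xa712
+ 0x51a1 = 0xf8b3
One's complement: ~0xf8b3
Checksum = 0x074c


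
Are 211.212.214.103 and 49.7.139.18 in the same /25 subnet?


Mask: 255.255.255.128
211.212.214.103 AND mask = 211.212.214.0
49.7.139.18 AND mask = 49.7.139.0
No, different subnets (211.212.214.0 vs 49.7.139.0)


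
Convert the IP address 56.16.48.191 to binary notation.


56 = 00111000
16 = 00010000
48 = 00110000
191 = 10111111
Binary: 00111000.00010000.00110000.10111111


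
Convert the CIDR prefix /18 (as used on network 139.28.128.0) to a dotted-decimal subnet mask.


/18 means 18 network bits, 14 host bits
Binary: 11111111111111111100000000000000
Mask: 255.255.192.0


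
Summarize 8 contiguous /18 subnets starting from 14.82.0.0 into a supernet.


Original prefix: /18
Number of subnets: 8 = 2^3
New prefix = 18 - 3 = 15
Supernet: 14.82.0.0/15


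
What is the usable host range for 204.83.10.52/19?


Network: 204.83.0.0
Broadcast: 204.83.31.255
First usable = network + 1
Last usable = broadcast - 1
Range: 204.83.0.1 to 204.83.31.254


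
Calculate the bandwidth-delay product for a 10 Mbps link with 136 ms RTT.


BDP = bandwidth * RTT
= 10 Mbps * 136 ms
= 10 * 1e6 * 136 / 1000 bits
= 1360000 bits
= 170000 bytes
= 166.0156 KB
BDP = 1360000 bits (170000 bytes)


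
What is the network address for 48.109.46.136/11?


IP:   00110000.01101101.00101110.10001000
Mask: 11111111.11100000.00000000.00000000
AND operation:
Net:  00110000.01100000.00000000.00000000
Network: 48.96.0.0/11


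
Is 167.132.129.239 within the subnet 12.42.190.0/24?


Subnet network: 12.42.190.0
Test IP AND mask: 167.132.129.0
No, 167.132.129.239 is not in 12.42.190.0/24


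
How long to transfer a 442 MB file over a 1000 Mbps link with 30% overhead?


Effective throughput = 1000 * (1 - 30/100) = 700 Mbps
File size in Mb = 442 * 8 = 3536 Mb
Time = 3536 / 700
Time = 5.0514 seconds


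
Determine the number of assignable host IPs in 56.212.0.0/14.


Host bits = 32 - 14 = 18
Total addresses = 2^18 = 262144
Usable = total - 2 (network and broadcast)
Usable hosts: 262142


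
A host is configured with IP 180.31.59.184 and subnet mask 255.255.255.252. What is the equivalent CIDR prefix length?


Binary: 11111111.11111111.11111111.11111100
Count leading 1s
Prefix: /30


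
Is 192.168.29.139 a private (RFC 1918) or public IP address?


RFC 1918 private ranges:
  10.0.0.0/8 (10.0.0.0 - 10.255.255.255)
  172.16.0.0/12 (172.16.0.0 - 172.31.255.255)
  192.168.0.0/16 (192.168.0.0 - 192.168.255.255)
Private (in 192.168.0.0/16)


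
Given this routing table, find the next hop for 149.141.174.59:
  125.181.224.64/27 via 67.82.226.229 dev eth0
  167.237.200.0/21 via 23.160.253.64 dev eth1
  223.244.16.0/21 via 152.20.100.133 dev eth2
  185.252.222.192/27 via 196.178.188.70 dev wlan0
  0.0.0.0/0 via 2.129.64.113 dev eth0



Longest prefix match for 149.141.174.59:
  /27 125.181.224.64: no
  /21 167.237.200.0: no
  /21 223.244.16.0: no
  /27 185.252.222.192: no
  /0 0.0.0.0: MATCH
Selected: next-hop 2.129.64.113 via eth0 (matched /0)


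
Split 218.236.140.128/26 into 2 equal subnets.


New prefix = 26 + 1 = 27
Each subnet has 32 addresses
  218.236.140.128/27
  218.236.140.160/27
Subnets: 218.236.140.128/27, 218.236.140.160/27


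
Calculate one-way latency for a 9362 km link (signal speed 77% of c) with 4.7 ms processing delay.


Speed = 0.77 * 3e5 km/s = 231000 km/s
Propagation delay = 9362 / 231000 = 0.0405 s = 40.5281 ms
Processing delay = 4.7 ms
Total one-way latency = 45.2281 ms


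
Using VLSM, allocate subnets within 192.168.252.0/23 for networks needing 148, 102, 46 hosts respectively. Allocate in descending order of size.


148 hosts -> /24 (254 usable): 192.168.252.0/24
102 hosts -> /25 (126 usable): 192.168.253.0/25
46 hosts -> /26 (62 usable): 192.168.253.128/26
Allocation: 192.168.252.0/24 (148 hosts, 254 usable); 192.168.253.0/25 (102 hosts, 126 usable); 192.168.253.128/26 (46 hosts, 62 usable)


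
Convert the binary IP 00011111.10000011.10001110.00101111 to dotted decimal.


00011111 = 31
10000011 = 131
10001110 = 142
00101111 = 47
IP: 31.131.142.47


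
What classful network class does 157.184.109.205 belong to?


First octet: 157
Binary: 10011101
10xxxxxx -> Class B (128-191)
Class B, default mask 255.255.0.0 (/16)


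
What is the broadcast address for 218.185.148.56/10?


Network: 218.128.0.0/10
Host bits = 22
Set all host bits to 1:
Broadcast: 218.191.255.255


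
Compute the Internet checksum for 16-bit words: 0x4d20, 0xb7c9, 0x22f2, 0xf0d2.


Sum all words (with carry folding):
+ 0x4d20 = 0x4d20
+ 0xb7c9 = 0x04ea
+ 0x22f2 = 0x27dc
+ 0xf0d2 = 0x18af
One's complement: ~0x18af
Checksum = 0xe750


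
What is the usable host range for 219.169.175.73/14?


Network: 219.168.0.0
Broadcast: 219.171.255.255
First usable = network + 1
Last usable = broadcast - 1
Range: 219.168.0.1 to 219.171.255.254
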